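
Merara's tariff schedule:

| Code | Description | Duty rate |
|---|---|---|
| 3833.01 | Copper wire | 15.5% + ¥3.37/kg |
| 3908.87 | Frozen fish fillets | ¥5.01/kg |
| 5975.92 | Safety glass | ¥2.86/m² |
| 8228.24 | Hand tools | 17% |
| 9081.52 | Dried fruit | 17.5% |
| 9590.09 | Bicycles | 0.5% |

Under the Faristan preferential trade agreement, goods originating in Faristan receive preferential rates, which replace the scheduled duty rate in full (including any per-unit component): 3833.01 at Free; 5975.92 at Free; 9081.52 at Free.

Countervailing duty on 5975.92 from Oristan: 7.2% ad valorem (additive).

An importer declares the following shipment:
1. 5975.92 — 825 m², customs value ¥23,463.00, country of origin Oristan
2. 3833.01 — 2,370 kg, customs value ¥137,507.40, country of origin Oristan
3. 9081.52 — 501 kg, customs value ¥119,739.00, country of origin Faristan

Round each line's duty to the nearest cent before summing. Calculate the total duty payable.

¥33,349.39

Line 1 (5975.92, Oristan, 825 m², ¥23,463.00):
Base rate for 5975.92 is ¥2.86/m².
5975.92 has an FTA preferential rate, but origin Oristan is not Faristan; base rate stands.
Additional duty on 5975.92 from Oristan: +7.2% ad valorem. Applied ad valorem rate = 7.2%.
Duty = ¥23,463.00 × 7.2% + 825 × ¥2.86 = ¥4,048.84.
Line 2 (3833.01, Oristan, 2,370 kg, ¥137,507.40):
Base rate for 3833.01 is 15.5% + ¥3.37/kg.
3833.01 has an FTA preferential rate, but origin Oristan is not Faristan; base rate stands.
Duty = ¥137,507.40 × 15.5% + 2,370 × ¥3.37 = ¥29,300.55.
Line 3 (9081.52, Faristan, 501 kg, ¥119,739.00):
Base rate for 9081.52 is 17.5%.
Origin Faristan qualifies under the Merara–Faristan agreement and 9081.52 is covered: preferential rate Free applies instead.
Duty = ¥119,739.00 × 0% = ¥0.00.
Total = ¥4,048.84 + ¥29,300.55 + ¥0.00 = ¥33,349.39.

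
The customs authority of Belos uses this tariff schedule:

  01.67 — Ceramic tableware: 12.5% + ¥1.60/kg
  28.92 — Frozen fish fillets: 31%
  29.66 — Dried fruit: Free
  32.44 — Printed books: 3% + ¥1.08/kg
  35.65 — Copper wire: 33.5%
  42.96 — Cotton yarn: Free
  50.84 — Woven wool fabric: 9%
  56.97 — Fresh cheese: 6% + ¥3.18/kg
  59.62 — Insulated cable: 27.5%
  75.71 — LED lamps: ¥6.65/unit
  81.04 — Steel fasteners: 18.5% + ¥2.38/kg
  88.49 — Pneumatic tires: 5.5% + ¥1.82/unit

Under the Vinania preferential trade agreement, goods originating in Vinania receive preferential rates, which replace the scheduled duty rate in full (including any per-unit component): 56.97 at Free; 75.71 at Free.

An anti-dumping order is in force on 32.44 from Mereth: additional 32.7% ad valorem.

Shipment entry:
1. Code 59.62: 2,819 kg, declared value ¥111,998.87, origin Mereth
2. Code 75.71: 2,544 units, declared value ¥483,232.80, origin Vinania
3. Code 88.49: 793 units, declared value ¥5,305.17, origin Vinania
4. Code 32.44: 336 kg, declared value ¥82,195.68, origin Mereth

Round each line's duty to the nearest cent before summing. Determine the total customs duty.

Line 1 (59.62, Mereth, 2,819 kg, ¥111,998.87):
Base rate for 59.62 is 27.5%.
Duty = ¥111,998.87 × 27.5% = ¥30,799.69.
Line 2 (75.71, Vinania, 2,544 units, ¥483,232.80):
Base rate for 75.71 is ¥6.65/unit.
Origin Vinania qualifies under the Belos–Vinania agreement and 75.71 is covered: preferential rate Free applies instead.
Duty = ¥483,232.80 × 0% = ¥0.00.
Line 3 (88.49, Vinania, 793 units, ¥5,305.17):
Base rate for 88.49 is 5.5% + ¥1.82/unit.
Origin Vinania is the FTA partner but 88.49 is not on the preference list; base rate stands.
Duty = ¥5,305.17 × 5.5% + 793 × ¥1.82 = ¥1,735.04.
Line 4 (32.44, Mereth, 336 kg, ¥82,195.68):
Base rate for 32.44 is 3% + ¥1.08/kg.
Additional duty on 32.44 from Mereth: +32.7%. Applied ad valorem rate: 3% + 32.7% = 35.7%.
Duty = ¥82,195.68 × 35.7% + 336 × ¥1.08 = ¥29,706.74.
Total = ¥30,799.69 + ¥0.00 + ¥1,735.04 + ¥29,706.74 = ¥62,241.47.

¥62,241.47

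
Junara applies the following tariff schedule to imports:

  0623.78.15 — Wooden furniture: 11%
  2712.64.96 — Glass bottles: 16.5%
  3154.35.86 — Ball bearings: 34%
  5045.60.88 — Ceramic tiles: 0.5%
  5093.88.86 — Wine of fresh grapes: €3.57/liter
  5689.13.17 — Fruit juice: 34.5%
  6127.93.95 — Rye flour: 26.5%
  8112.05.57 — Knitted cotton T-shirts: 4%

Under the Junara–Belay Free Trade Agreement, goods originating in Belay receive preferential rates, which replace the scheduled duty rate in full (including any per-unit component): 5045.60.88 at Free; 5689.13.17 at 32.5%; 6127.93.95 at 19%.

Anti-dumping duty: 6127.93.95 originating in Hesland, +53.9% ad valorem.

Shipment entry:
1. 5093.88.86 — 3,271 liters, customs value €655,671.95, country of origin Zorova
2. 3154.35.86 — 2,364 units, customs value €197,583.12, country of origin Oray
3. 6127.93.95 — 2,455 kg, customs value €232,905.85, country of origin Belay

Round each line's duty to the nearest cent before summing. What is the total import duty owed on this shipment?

€123,107.84

Line 1 (5093.88.86, Zorova, 3,271 liters, €655,671.95):
Base rate for 5093.88.86 is €3.57/liter.
Duty = 3,271 × €3.57 = €11,677.47.
Line 2 (3154.35.86, Oray, 2,364 units, €197,583.12):
Base rate for 3154.35.86 is 34%.
Duty = €197,583.12 × 34% = €67,178.26.
Line 3 (6127.93.95, Belay, 2,455 kg, €232,905.85):
Base rate for 6127.93.95 is 26.5%.
Origin Belay qualifies under the Junara–Belay agreement and 6127.93.95 is covered: preferential rate 19% applies instead.
The additional-duty order on 6127.93.95 targets Hesland, not Belay; it does not apply.
Duty = €232,905.85 × 19% = €44,252.11.
Total = €11,677.47 + €67,178.26 + €44,252.11 = €123,107.84.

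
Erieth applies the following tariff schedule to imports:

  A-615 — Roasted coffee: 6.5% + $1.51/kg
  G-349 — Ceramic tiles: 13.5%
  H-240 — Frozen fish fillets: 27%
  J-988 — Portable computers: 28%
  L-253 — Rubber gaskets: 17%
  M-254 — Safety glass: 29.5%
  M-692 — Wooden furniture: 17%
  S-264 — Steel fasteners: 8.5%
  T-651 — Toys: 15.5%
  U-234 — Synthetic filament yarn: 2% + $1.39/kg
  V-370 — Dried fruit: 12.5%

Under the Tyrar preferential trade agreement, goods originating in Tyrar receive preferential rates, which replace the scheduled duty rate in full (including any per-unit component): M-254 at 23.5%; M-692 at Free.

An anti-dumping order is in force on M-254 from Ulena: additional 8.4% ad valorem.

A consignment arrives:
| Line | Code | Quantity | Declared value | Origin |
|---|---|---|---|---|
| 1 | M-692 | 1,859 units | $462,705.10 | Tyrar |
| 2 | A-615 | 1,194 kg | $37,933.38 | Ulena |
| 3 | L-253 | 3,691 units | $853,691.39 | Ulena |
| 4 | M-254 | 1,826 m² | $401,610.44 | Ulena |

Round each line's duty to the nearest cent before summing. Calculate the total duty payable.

Line 1 (M-692, Tyrar, 1,859 units, $462,705.10):
Base rate for M-692 is 17%.
Origin Tyrar qualifies under the Erieth–Tyrar agreement and M-692 is covered: preferential rate Free applies instead.
Duty = $462,705.10 × 0% = $0.00.
Line 2 (A-615, Ulena, 1,194 kg, $37,933.38):
Base rate for A-615 is 6.5% + $1.51/kg.
Duty = $37,933.38 × 6.5% + 1,194 × $1.51 = $4,268.61.
Line 3 (L-253, Ulena, 3,691 units, $853,691.39):
Base rate for L-253 is 17%.
Duty = $853,691.39 × 17% = $145,127.54.
Line 4 (M-254, Ulena, 1,826 m², $401,610.44):
Base rate for M-254 is 29.5%.
M-254 has an FTA preferential rate, but origin Ulena is not Tyrar; base rate stands.
Additional duty on M-254 from Ulena: +8.4%. Applied ad valorem rate: 29.5% + 8.4% = 37.9%.
Duty = $401,610.44 × 37.9% = $152,210.36.
Total = $0.00 + $4,268.61 + $145,127.54 + $152,210.36 = $301,606.51.

$301,606.51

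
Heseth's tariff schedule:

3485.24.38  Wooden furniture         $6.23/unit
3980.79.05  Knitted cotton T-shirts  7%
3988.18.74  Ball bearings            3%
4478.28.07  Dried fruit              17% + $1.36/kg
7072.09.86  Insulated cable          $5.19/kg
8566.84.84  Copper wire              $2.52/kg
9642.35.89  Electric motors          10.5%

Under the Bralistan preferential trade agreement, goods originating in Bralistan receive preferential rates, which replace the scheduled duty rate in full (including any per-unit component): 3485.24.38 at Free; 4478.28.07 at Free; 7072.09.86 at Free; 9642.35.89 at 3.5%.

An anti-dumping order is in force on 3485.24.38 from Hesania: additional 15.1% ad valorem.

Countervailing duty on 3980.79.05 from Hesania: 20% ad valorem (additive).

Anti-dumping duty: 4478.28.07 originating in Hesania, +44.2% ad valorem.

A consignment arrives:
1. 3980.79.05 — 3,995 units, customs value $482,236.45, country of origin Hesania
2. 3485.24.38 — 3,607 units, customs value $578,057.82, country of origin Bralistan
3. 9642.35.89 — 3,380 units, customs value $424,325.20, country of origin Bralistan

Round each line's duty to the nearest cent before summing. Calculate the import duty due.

$145,055.22

Line 1 (3980.79.05, Hesania, 3,995 units, $482,236.45):
Base rate for 3980.79.05 is 7%.
Additional duty on 3980.79.05 from Hesania: +20%. Applied ad valorem rate: 7% + 20% = 27%.
Duty = $482,236.45 × 27% = $130,203.84.
Line 2 (3485.24.38, Bralistan, 3,607 units, $578,057.82):
Base rate for 3485.24.38 is $6.23/unit.
Origin Bralistan qualifies under the Heseth–Bralistan agreement and 3485.24.38 is covered: preferential rate Free applies instead.
The additional-duty order on 3485.24.38 targets Hesania, not Bralistan; it does not apply.
Duty = $578,057.82 × 0% = $0.00.
Line 3 (9642.35.89, Bralistan, 3,380 units, $424,325.20):
Base rate for 9642.35.89 is 10.5%.
Origin Bralistan qualifies under the Heseth–Bralistan agreement and 9642.35.89 is covered: preferential rate 3.5% applies instead.
Duty = $424,325.20 × 3.5% = $14,851.38.
Total = $130,203.84 + $0.00 + $14,851.38 = $145,055.22.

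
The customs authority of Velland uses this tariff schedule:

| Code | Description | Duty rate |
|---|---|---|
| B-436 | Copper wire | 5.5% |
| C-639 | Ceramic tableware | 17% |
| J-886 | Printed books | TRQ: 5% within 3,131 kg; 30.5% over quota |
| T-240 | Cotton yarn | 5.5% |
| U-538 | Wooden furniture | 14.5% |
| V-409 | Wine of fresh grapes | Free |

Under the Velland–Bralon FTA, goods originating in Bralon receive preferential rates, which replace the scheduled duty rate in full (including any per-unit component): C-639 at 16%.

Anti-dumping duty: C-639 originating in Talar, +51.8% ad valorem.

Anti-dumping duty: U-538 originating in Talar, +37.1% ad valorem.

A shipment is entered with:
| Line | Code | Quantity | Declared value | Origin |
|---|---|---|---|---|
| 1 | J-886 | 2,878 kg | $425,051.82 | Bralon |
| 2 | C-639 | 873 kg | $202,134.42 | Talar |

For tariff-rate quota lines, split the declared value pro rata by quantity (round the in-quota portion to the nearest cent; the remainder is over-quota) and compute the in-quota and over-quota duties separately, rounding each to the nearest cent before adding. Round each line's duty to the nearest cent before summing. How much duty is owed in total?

$160,321.07

Line 1 (J-886, Bralon, 2,878 kg, $425,051.82):
Code J-886 is under a tariff-rate quota (threshold 3,131 kg). Quantity 2,878 kg is within the quota, so the in-quota rate 5% applies to the full value.
Duty = $425,051.82 × 5% = $21,252.59.
Line 2 (C-639, Talar, 873 kg, $202,134.42):
Base rate for C-639 is 17%.
C-639 has an FTA preferential rate, but origin Talar is not Bralon; base rate stands.
Additional duty on C-639 from Talar: +51.8%. Applied ad valorem rate: 17% + 51.8% = 68.8%.
Duty = $202,134.42 × 68.8% = $139,068.48.
Total = $21,252.59 + $139,068.48 = $160,321.07.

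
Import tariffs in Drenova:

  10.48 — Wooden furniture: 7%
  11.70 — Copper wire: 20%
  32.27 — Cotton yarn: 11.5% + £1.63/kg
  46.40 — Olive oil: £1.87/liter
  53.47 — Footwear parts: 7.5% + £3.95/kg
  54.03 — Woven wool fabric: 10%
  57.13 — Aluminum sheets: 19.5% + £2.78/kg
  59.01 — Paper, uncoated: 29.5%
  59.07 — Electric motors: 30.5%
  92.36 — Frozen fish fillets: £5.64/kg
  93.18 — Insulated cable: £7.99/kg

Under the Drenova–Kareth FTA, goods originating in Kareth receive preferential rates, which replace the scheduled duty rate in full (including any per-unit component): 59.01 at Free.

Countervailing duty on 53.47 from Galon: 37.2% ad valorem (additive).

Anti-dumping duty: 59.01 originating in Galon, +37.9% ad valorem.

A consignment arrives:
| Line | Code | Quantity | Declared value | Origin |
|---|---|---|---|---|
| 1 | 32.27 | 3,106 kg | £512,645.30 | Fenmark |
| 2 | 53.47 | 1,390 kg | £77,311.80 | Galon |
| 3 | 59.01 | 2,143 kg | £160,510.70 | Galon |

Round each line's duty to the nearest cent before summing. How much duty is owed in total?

Line 1 (32.27, Fenmark, 3,106 kg, £512,645.30):
Base rate for 32.27 is 11.5% + £1.63/kg.
Duty = £512,645.30 × 11.5% + 3,106 × £1.63 = £64,016.99.
Line 2 (53.47, Galon, 1,390 kg, £77,311.80):
Base rate for 53.47 is 7.5% + £3.95/kg.
Additional duty on 53.47 from Galon: +37.2%. Applied ad valorem rate: 7.5% + 37.2% = 44.7%.
Duty = £77,311.80 × 44.7% + 1,390 × £3.95 = £40,048.87.
Line 3 (59.01, Galon, 2,143 kg, £160,510.70):
Base rate for 59.01 is 29.5%.
59.01 has an FTA preferential rate, but origin Galon is not Kareth; base rate stands.
Additional duty on 59.01 from Galon: +37.9%. Applied ad valorem rate: 29.5% + 37.9% = 67.4%.
Duty = £160,510.70 × 67.4% = £108,184.21.
Total = £64,016.99 + £40,048.87 + £108,184.21 = £212,250.07.

£212,250.07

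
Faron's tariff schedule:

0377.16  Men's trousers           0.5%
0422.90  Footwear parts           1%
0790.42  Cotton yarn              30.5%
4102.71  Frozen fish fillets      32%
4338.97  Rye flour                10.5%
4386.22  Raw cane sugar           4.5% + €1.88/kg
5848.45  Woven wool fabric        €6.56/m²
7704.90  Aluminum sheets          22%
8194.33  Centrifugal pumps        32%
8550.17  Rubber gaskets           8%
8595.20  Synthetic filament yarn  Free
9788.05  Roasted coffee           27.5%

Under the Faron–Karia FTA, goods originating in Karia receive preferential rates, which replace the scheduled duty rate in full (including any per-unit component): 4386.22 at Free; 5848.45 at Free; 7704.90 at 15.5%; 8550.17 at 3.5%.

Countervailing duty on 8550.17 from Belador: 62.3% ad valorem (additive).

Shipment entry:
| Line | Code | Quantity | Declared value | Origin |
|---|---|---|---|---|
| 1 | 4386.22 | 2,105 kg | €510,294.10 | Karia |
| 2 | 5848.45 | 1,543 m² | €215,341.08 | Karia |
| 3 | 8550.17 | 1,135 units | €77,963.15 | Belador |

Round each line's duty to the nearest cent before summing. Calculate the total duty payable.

€54,808.09

Line 1 (4386.22, Karia, 2,105 kg, €510,294.10):
Base rate for 4386.22 is 4.5% + €1.88/kg.
Origin Karia qualifies under the Faron–Karia agreement and 4386.22 is covered: preferential rate Free applies instead.
Duty = €510,294.10 × 0% = €0.00.
Line 2 (5848.45, Karia, 1,543 m², €215,341.08):
Base rate for 5848.45 is €6.56/m².
Origin Karia qualifies under the Faron–Karia agreement and 5848.45 is covered: preferential rate Free applies instead.
Duty = €215,341.08 × 0% = €0.00.
Line 3 (8550.17, Belador, 1,135 units, €77,963.15):
Base rate for 8550.17 is 8%.
8550.17 has an FTA preferential rate, but origin Belador is not Karia; base rate stands.
Additional duty on 8550.17 from Belador: +62.3%. Applied ad valorem rate: 8% + 62.3% = 70.3%.
Duty = €77,963.15 × 70.3% = €54,808.09.
Total = €0.00 + €0.00 + €54,808.09 = €54,808.09.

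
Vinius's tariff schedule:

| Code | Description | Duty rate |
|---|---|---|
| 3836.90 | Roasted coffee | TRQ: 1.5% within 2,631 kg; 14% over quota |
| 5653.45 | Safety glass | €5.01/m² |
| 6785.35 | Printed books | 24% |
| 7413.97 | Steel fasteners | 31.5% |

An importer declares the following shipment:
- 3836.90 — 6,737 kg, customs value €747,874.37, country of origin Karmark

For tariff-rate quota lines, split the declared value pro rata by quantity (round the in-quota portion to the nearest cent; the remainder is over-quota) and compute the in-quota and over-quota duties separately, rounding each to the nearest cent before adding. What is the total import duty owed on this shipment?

€68,194.00

Line 1 (3836.90, Karmark, 6,737 kg, €747,874.37):
Code 3836.90 is under a tariff-rate quota (threshold 2,631 kg). In-quota: 2,631 kg at 1.5%; over-quota: 4,106 kg at 14%.
Pro-rata value split: in-quota = €747,874.37 × 2,631/6,737 = €292,067.31; over-quota = €747,874.37 − €292,067.31 = €455,807.06.
In-quota duty = €292,067.31 × 1.5% = €4,381.01. Over-quota duty = €455,807.06 × 14% = €63,812.99.
Line duty = €4,381.01 + €63,812.99 = €68,194.00.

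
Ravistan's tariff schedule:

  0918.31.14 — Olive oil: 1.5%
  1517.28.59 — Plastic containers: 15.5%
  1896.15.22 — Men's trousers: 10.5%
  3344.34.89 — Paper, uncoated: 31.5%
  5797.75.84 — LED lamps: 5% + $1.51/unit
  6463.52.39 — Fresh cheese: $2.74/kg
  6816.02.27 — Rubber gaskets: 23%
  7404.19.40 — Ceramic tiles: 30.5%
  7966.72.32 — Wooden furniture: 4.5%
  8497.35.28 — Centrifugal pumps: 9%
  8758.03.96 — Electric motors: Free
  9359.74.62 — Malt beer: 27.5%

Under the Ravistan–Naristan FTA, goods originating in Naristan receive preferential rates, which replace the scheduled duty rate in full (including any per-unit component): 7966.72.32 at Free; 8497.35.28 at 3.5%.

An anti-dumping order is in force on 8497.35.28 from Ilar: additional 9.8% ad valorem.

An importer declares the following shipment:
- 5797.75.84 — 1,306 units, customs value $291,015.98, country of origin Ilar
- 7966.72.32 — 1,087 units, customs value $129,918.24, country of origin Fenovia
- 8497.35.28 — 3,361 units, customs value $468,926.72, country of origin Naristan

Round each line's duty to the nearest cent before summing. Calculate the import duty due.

$38,781.62

Line 1 (5797.75.84, Ilar, 1,306 units, $291,015.98):
Base rate for 5797.75.84 is 5% + $1.51/unit.
Duty = $291,015.98 × 5% + 1,306 × $1.51 = $16,522.86.
Line 2 (7966.72.32, Fenovia, 1,087 units, $129,918.24):
Base rate for 7966.72.32 is 4.5%.
7966.72.32 has an FTA preferential rate, but origin Fenovia is not Naristan; base rate stands.
Duty = $129,918.24 × 4.5% = $5,846.32.
Line 3 (8497.35.28, Naristan, 3,361 units, $468,926.72):
Base rate for 8497.35.28 is 9%.
Origin Naristan qualifies under the Ravistan–Naristan agreement and 8497.35.28 is covered: preferential rate 3.5% applies instead.
The additional-duty order on 8497.35.28 targets Ilar, not Naristan; it does not apply.
Duty = $468,926.72 × 3.5% = $16,412.44.
Total = $16,522.86 + $5,846.32 + $16,412.44 = $38,781.62.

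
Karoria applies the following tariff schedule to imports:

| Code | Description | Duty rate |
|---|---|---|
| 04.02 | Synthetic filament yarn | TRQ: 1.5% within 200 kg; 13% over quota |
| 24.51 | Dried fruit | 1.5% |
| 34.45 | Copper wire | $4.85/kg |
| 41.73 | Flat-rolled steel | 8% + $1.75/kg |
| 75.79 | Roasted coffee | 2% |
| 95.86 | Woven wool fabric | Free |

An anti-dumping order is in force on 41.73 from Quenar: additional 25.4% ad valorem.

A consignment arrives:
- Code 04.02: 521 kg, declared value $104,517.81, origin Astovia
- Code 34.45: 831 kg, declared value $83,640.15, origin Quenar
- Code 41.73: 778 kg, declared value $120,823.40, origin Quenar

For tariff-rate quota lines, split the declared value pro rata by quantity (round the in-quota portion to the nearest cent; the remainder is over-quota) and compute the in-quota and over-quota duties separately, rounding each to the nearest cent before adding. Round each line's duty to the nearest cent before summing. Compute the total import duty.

Line 1 (04.02, Astovia, 521 kg, $104,517.81):
Code 04.02 is under a tariff-rate quota (threshold 200 kg). In-quota: 200 kg at 1.5%; over-quota: 321 kg at 13%.
Pro-rata value split: in-quota = $104,517.81 × 200/521 = $40,122.00; over-quota = $104,517.81 − $40,122.00 = $64,395.81.
In-quota duty = $40,122.00 × 1.5% = $601.83. Over-quota duty = $64,395.81 × 13% = $8,371.46.
Line duty = $601.83 + $8,371.46 = $8,973.29.
Line 2 (34.45, Quenar, 831 kg, $83,640.15):
Base rate for 34.45 is $4.85/kg.
Duty = 831 × $4.85 = $4,030.35.
Line 3 (41.73, Quenar, 778 kg, $120,823.40):
Base rate for 41.73 is 8% + $1.75/kg.
Additional duty on 41.73 from Quenar: +25.4%. Applied ad valorem rate: 8% + 25.4% = 33.4%.
Duty = $120,823.40 × 33.4% + 778 × $1.75 = $41,716.52.
Total = $8,973.29 + $4,030.35 + $41,716.52 = $54,720.16.

$54,720.16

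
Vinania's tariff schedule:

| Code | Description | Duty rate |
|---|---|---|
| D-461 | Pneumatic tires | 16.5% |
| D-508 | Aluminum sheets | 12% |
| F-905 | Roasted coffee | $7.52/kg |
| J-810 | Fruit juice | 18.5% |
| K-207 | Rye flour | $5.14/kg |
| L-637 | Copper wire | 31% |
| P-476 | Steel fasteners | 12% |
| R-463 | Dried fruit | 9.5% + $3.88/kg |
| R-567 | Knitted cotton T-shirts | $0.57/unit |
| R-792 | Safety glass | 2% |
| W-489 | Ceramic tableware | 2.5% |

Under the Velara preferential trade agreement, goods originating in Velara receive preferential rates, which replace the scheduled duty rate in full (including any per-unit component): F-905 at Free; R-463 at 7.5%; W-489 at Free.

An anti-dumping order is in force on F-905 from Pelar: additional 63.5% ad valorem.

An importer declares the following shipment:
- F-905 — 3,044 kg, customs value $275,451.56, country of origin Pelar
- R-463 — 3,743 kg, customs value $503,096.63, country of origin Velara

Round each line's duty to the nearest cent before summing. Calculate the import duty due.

Line 1 (F-905, Pelar, 3,044 kg, $275,451.56):
Base rate for F-905 is $7.52/kg.
F-905 has an FTA preferential rate, but origin Pelar is not Velara; base rate stands.
Additional duty on F-905 from Pelar: +63.5% ad valorem. Applied ad valorem rate = 63.5%.
Duty = $275,451.56 × 63.5% + 3,044 × $7.52 = $197,802.62.
Line 2 (R-463, Velara, 3,743 kg, $503,096.63):
Base rate for R-463 is 9.5% + $3.88/kg.
Origin Velara qualifies under the Vinania–Velara agreement and R-463 is covered: preferential rate 7.5% applies instead.
Duty = $503,096.63 × 7.5% = $37,732.25.
Total = $197,802.62 + $37,732.25 = $235,534.87.

$235,534.87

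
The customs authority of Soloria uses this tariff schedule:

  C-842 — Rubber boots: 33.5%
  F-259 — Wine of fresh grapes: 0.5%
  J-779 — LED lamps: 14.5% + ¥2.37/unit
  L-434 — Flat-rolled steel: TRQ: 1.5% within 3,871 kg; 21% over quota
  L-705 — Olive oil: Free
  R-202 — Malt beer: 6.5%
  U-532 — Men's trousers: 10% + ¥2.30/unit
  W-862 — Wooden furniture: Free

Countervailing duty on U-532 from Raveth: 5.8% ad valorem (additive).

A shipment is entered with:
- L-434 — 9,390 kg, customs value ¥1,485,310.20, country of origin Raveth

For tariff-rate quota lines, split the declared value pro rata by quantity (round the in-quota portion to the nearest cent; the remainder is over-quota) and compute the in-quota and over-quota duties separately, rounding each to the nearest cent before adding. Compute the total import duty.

¥192,513.76

Line 1 (L-434, Raveth, 9,390 kg, ¥1,485,310.20):
Code L-434 is under a tariff-rate quota (threshold 3,871 kg). In-quota: 3,871 kg at 1.5%; over-quota: 5,519 kg at 21%.
Pro-rata value split: in-quota = ¥1,485,310.20 × 3,871/9,390 = ¥612,314.78; over-quota = ¥1,485,310.20 − ¥612,314.78 = ¥872,995.42.
In-quota duty = ¥612,314.78 × 1.5% = ¥9,184.72. Over-quota duty = ¥872,995.42 × 21% = ¥183,329.04.
Line duty = ¥9,184.72 + ¥183,329.04 = ¥192,513.76.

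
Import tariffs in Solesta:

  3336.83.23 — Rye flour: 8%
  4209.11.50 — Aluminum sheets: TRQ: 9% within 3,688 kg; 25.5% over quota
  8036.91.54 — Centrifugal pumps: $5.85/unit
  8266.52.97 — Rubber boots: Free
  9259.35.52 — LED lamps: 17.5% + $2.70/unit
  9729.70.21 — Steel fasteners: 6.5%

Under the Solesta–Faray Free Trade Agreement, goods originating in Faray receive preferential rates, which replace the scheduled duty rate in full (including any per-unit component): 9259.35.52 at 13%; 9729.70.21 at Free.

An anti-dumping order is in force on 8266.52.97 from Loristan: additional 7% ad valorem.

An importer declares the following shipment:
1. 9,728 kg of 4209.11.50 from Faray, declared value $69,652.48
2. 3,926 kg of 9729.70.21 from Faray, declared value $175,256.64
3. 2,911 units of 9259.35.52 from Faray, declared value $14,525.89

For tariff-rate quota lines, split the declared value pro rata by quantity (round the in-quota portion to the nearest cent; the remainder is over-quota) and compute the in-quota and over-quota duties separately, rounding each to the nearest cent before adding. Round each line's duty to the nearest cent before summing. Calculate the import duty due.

Line 1 (4209.11.50, Faray, 9,728 kg, $69,652.48):
Code 4209.11.50 is under a tariff-rate quota (threshold 3,688 kg). In-quota: 3,688 kg at 9%; over-quota: 6,040 kg at 25.5%.
Pro-rata value split: in-quota = $69,652.48 × 3,688/9,728 = $26,406.08; over-quota = $69,652.48 − $26,406.08 = $43,246.40.
In-quota duty = $26,406.08 × 9% = $2,376.55. Over-quota duty = $43,246.40 × 25.5% = $11,027.83.
Line duty = $2,376.55 + $11,027.83 = $13,404.38.
Line 2 (9729.70.21, Faray, 3,926 kg, $175,256.64):
Base rate for 9729.70.21 is 6.5%.
Origin Faray qualifies under the Solesta–Faray agreement and 9729.70.21 is covered: preferential rate Free applies instead.
Duty = $175,256.64 × 0% = $0.00.
Line 3 (9259.35.52, Faray, 2,911 units, $14,525.89):
Base rate for 9259.35.52 is 17.5% + $2.70/unit.
Origin Faray qualifies under the Solesta–Faray agreement and 9259.35.52 is covered: preferential rate 13% applies instead.
Duty = $14,525.89 × 13% = $1,888.37.
Total = $13,404.38 + $0.00 + $1,888.37 = $15,292.75.

$15,292.75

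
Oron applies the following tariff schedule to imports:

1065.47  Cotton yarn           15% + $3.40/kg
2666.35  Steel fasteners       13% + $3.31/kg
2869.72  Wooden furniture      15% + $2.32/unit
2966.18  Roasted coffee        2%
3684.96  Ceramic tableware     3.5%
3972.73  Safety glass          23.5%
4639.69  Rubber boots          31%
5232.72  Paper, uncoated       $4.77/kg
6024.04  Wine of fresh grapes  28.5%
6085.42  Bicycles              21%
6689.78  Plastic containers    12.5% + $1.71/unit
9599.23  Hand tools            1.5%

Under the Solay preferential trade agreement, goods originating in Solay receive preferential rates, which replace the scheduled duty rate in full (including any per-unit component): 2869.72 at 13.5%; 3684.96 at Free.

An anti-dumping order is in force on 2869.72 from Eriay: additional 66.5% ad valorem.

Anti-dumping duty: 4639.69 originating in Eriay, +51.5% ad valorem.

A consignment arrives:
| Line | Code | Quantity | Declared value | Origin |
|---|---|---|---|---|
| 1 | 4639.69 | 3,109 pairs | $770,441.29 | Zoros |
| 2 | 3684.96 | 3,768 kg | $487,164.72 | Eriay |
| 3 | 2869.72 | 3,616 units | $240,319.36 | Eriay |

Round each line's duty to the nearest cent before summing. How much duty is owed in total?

Line 1 (4639.69, Zoros, 3,109 pairs, $770,441.29):
Base rate for 4639.69 is 31%.
The additional-duty order on 4639.69 targets Eriay, not Zoros; it does not apply.
Duty = $770,441.29 × 31% = $238,836.80.
Line 2 (3684.96, Eriay, 3,768 kg, $487,164.72):
Base rate for 3684.96 is 3.5%.
3684.96 has an FTA preferential rate, but origin Eriay is not Solay; base rate stands.
Duty = $487,164.72 × 3.5% = $17,050.77.
Line 3 (2869.72, Eriay, 3,616 units, $240,319.36):
Base rate for 2869.72 is 15% + $2.32/unit.
2869.72 has an FTA preferential rate, but origin Eriay is not Solay; base rate stands.
Additional duty on 2869.72 from Eriay: +66.5%. Applied ad valorem rate: 15% + 66.5% = 81.5%.
Duty = $240,319.36 × 81.5% + 3,616 × $2.32 = $204,249.40.
Total = $238,836.80 + $17,050.77 + $204,249.40 = $460,136.97.

$460,136.97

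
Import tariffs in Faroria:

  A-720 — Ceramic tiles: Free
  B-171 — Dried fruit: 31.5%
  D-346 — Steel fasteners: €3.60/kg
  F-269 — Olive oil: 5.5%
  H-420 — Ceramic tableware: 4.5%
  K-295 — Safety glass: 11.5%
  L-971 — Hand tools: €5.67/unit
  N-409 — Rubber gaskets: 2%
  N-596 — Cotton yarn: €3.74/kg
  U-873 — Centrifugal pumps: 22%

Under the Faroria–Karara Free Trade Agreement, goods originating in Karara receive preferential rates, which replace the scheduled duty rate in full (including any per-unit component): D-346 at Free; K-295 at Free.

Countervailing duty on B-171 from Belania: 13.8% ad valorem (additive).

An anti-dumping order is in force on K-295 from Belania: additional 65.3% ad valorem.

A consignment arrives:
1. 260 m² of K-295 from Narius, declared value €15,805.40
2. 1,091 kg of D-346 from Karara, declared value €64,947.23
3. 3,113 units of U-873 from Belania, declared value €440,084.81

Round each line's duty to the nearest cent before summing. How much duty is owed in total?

€98,636.28

Line 1 (K-295, Narius, 260 m², €15,805.40):
Base rate for K-295 is 11.5%.
K-295 has an FTA preferential rate, but origin Narius is not Karara; base rate stands.
The additional-duty order on K-295 targets Belania, not Narius; it does not apply.
Duty = €15,805.40 × 11.5% = €1,817.62.
Line 2 (D-346, Karara, 1,091 kg, €64,947.23):
Base rate for D-346 is €3.60/kg.
Origin Karara qualifies under the Faroria–Karara agreement and D-346 is covered: preferential rate Free applies instead.
Duty = €64,947.23 × 0% = €0.00.
Line 3 (U-873, Belania, 3,113 units, €440,084.81):
Base rate for U-873 is 22%.
Duty = €440,084.81 × 22% = €96,818.66.
Total = €1,817.62 + €0.00 + €96,818.66 = €98,636.28.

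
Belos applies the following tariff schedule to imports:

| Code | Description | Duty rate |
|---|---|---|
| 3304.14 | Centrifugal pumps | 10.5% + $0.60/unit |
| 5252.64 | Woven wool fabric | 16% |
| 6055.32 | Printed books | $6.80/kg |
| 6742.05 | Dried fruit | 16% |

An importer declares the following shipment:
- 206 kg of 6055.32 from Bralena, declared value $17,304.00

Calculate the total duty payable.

Line 1 (6055.32, Bralena, 206 kg, $17,304.00):
Base rate for 6055.32 is $6.80/kg.
Duty = 206 × $6.80 = $1,400.80.

$1,400.80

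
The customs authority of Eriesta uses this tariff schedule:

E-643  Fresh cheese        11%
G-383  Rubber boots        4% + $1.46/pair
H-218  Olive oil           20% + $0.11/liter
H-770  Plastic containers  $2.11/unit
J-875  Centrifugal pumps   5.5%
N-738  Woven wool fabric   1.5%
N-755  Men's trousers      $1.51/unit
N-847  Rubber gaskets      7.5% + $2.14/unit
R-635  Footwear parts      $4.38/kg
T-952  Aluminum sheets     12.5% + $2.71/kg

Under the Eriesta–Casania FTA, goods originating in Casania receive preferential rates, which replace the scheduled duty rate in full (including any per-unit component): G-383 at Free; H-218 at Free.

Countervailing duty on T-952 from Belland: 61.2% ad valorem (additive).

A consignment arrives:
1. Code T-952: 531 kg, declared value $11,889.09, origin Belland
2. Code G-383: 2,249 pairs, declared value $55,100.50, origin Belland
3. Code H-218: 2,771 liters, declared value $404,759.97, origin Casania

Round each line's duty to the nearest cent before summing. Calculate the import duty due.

Line 1 (T-952, Belland, 531 kg, $11,889.09):
Base rate for T-952 is 12.5% + $2.71/kg.
Additional duty on T-952 from Belland: +61.2%. Applied ad valorem rate: 12.5% + 61.2% = 73.7%.
Duty = $11,889.09 × 73.7% + 531 × $2.71 = $10,201.27.
Line 2 (G-383, Belland, 2,249 pairs, $55,100.50):
Base rate for G-383 is 4% + $1.46/pair.
G-383 has an FTA preferential rate, but origin Belland is not Casania; base rate stands.
Duty = $55,100.50 × 4% + 2,249 × $1.46 = $5,487.56.
Line 3 (H-218, Casania, 2,771 liters, $404,759.97):
Base rate for H-218 is 20% + $0.11/liter.
Origin Casania qualifies under the Eriesta–Casania agreement and H-218 is covered: preferential rate Free applies instead.
Duty = $404,759.97 × 0% = $0.00.
Total = $10,201.27 + $5,487.56 + $0.00 = $15,688.83.

$15,688.83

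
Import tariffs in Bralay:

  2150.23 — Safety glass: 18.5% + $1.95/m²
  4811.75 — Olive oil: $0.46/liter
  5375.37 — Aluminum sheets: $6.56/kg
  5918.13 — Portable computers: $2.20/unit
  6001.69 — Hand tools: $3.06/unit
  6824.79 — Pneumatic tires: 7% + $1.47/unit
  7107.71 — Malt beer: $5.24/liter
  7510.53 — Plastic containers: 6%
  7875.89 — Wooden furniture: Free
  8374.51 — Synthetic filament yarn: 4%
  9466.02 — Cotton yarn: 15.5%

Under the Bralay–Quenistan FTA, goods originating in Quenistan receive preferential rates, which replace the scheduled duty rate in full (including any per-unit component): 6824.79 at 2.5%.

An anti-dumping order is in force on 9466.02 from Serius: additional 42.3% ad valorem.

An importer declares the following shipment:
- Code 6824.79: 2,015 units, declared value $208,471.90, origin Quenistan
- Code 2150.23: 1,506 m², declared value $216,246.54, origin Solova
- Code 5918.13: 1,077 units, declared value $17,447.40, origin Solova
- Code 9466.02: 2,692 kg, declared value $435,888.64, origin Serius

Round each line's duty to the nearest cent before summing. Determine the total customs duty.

$302,467.14

Line 1 (6824.79, Quenistan, 2,015 units, $208,471.90):
Base rate for 6824.79 is 7% + $1.47/unit.
Origin Quenistan qualifies under the Bralay–Quenistan agreement and 6824.79 is covered: preferential rate 2.5% applies instead.
Duty = $208,471.90 × 2.5% = $5,211.80.
Line 2 (2150.23, Solova, 1,506 m², $216,246.54):
Base rate for 2150.23 is 18.5% + $1.95/m².
Duty = $216,246.54 × 18.5% + 1,506 × $1.95 = $42,942.31.
Line 3 (5918.13, Solova, 1,077 units, $17,447.40):
Base rate for 5918.13 is $2.20/unit.
Duty = 1,077 × $2.20 = $2,369.40.
Line 4 (9466.02, Serius, 2,692 kg, $435,888.64):
Base rate for 9466.02 is 15.5%.
Additional duty on 9466.02 from Serius: +42.3%. Applied ad valorem rate: 15.5% + 42.3% = 57.8%.
Duty = $435,888.64 × 57.8% = $251,943.63.
Total = $5,211.80 + $42,942.31 + $2,369.40 + $251,943.63 = $302,467.14.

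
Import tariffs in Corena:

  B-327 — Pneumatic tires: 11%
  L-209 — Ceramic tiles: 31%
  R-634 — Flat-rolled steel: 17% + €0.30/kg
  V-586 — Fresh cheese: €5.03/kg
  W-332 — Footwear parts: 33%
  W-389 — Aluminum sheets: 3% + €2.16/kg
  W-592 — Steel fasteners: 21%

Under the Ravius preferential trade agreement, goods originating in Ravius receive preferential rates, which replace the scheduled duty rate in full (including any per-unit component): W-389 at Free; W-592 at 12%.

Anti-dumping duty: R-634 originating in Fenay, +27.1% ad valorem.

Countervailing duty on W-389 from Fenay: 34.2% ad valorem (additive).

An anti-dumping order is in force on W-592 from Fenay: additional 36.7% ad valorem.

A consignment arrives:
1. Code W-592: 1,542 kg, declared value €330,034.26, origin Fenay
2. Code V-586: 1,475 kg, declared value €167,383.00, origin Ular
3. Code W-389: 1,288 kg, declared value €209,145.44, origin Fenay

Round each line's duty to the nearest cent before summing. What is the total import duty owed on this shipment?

Line 1 (W-592, Fenay, 1,542 kg, €330,034.26):
Base rate for W-592 is 21%.
W-592 has an FTA preferential rate, but origin Fenay is not Ravius; base rate stands.
Additional duty on W-592 from Fenay: +36.7%. Applied ad valorem rate: 21% + 36.7% = 57.7%.
Duty = €330,034.26 × 57.7% = €190,429.77.
Line 2 (V-586, Ular, 1,475 kg, €167,383.00):
Base rate for V-586 is €5.03/kg.
Duty = 1,475 × €5.03 = €7,419.25.
Line 3 (W-389, Fenay, 1,288 kg, €209,145.44):
Base rate for W-389 is 3% + €2.16/kg.
W-389 has an FTA preferential rate, but origin Fenay is not Ravius; base rate stands.
Additional duty on W-389 from Fenay: +34.2%. Applied ad valorem rate: 3% + 34.2% = 37.2%.
Duty = €209,145.44 × 37.2% + 1,288 × €2.16 = €80,584.18.
Total = €190,429.77 + €7,419.25 + €80,584.18 = €278,433.20.

€278,433.20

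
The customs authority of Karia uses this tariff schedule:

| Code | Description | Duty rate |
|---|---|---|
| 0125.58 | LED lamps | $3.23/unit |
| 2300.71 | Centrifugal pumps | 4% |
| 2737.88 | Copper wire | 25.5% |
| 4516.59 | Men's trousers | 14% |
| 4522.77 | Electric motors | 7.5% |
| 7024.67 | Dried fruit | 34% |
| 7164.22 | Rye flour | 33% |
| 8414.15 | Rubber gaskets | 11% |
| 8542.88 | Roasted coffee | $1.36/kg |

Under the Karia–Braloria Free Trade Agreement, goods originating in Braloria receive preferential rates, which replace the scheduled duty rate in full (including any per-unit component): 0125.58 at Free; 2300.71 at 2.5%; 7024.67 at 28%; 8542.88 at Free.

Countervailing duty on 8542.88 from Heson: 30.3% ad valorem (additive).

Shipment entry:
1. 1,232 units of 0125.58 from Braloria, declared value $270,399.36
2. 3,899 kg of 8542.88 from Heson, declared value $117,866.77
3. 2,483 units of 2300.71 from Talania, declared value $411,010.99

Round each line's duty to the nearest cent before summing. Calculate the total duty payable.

Line 1 (0125.58, Braloria, 1,232 units, $270,399.36):
Base rate for 0125.58 is $3.23/unit.
Origin Braloria qualifies under the Karia–Braloria agreement and 0125.58 is covered: preferential rate Free applies instead.
Duty = $270,399.36 × 0% = $0.00.
Line 2 (8542.88, Heson, 3,899 kg, $117,866.77):
Base rate for 8542.88 is $1.36/kg.
8542.88 has an FTA preferential rate, but origin Heson is not Braloria; base rate stands.
Additional duty on 8542.88 from Heson: +30.3% ad valorem. Applied ad valorem rate = 30.3%.
Duty = $117,866.77 × 30.3% + 3,899 × $1.36 = $41,016.27.
Line 3 (2300.71, Talania, 2,483 units, $411,010.99):
Base rate for 2300.71 is 4%.
2300.71 has an FTA preferential rate, but origin Talania is not Braloria; base rate stands.
Duty = $411,010.99 × 4% = $16,440.44.
Total = $0.00 + $41,016.27 + $16,440.44 = $57,456.71.

$57,456.71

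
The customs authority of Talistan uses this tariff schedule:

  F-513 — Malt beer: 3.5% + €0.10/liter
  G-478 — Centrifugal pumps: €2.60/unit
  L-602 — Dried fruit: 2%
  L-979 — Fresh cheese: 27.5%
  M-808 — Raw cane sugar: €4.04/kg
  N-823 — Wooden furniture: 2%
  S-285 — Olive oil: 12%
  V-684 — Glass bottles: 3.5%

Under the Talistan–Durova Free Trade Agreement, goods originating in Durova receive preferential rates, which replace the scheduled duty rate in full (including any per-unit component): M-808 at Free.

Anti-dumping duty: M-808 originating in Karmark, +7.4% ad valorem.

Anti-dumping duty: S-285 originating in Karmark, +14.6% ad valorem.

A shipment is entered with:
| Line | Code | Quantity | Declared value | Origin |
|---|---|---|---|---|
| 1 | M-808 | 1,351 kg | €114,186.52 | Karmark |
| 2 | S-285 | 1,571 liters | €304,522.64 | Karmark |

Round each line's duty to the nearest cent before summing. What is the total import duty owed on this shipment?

Line 1 (M-808, Karmark, 1,351 kg, €114,186.52):
Base rate for M-808 is €4.04/kg.
M-808 has an FTA preferential rate, but origin Karmark is not Durova; base rate stands.
Additional duty on M-808 from Karmark: +7.4% ad valorem. Applied ad valorem rate = 7.4%.
Duty = €114,186.52 × 7.4% + 1,351 × €4.04 = €13,907.84.
Line 2 (S-285, Karmark, 1,571 liters, €304,522.64):
Base rate for S-285 is 12%.
Additional duty on S-285 from Karmark: +14.6%. Applied ad valorem rate: 12% + 14.6% = 26.6%.
Duty = €304,522.64 × 26.6% = €81,003.02.
Total = €13,907.84 + €81,003.02 = €94,910.86.

€94,910.86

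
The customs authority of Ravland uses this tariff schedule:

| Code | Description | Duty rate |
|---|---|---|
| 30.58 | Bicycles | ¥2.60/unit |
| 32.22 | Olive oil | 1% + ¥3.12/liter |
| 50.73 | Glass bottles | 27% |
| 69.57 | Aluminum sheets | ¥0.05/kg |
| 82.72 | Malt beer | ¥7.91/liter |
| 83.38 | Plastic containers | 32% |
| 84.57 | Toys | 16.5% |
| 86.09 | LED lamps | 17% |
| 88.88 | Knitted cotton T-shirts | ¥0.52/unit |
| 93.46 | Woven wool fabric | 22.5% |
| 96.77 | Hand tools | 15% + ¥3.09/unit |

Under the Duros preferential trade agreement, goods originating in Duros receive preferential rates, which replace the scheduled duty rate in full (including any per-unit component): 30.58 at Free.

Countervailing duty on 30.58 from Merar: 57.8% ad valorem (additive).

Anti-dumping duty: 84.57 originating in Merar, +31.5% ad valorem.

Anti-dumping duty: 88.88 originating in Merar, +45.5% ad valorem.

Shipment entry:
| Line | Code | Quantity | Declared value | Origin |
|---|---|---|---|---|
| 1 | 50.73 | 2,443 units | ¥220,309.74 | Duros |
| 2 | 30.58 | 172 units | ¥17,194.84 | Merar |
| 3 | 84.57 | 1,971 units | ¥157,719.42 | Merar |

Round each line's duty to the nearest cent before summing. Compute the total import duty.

¥145,574.77

Line 1 (50.73, Duros, 2,443 units, ¥220,309.74):
Base rate for 50.73 is 27%.
Origin Duros is the FTA partner but 50.73 is not on the preference list; base rate stands.
Duty = ¥220,309.74 × 27% = ¥59,483.63.
Line 2 (30.58, Merar, 172 units, ¥17,194.84):
Base rate for 30.58 is ¥2.60/unit.
30.58 has an FTA preferential rate, but origin Merar is not Duros; base rate stands.
Additional duty on 30.58 from Merar: +57.8% ad valorem. Applied ad valorem rate = 57.8%.
Duty = ¥17,194.84 × 57.8% + 172 × ¥2.60 = ¥10,385.82.
Line 3 (84.57, Merar, 1,971 units, ¥157,719.42):
Base rate for 84.57 is 16.5%.
Additional duty on 84.57 from Merar: +31.5%. Applied ad valorem rate: 16.5% + 31.5% = 48%.
Duty = ¥157,719.42 × 48% = ¥75,705.32.
Total = ¥59,483.63 + ¥10,385.82 + ¥75,705.32 = ¥145,574.77.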